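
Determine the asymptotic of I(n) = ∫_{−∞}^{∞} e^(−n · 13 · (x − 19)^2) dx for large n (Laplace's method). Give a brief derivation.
I(n) = sqrt(π/(13n))

Here φ(x) = 13 · (x − 19)^2 has its unique minimum at x* = 19 with φ(x*) = 0 and φ''(x*) = 26. Laplace's method gives
  I(n) ~ e^(−n φ(x*)) · sqrt(2π / (n · φ''(x*))) = sqrt(2π / (26n)) = sqrt(π/(13n)).
This is exact: substituting u = (x − 19)·sqrt(13n) gives I(n) = (1/sqrt(13n)) ∫_{−∞}^{∞} e^(−u^2) du = sqrt(π/(13n)).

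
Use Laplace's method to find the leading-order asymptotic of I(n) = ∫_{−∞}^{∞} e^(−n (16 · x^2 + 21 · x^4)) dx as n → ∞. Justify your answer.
I(n) ~ sqrt(π/(16n))

φ(x) = 16 · x^2 + 21 · x^4 has its unique global minimum at x* = 0 (since φ'(x) = 32x + 84x^3 = 0 only at x = 0 for real x with both coefficients positive, and φ → ∞ as |x| → ∞). At x* = 0, φ(0) = 0 and φ''(0) = 32. Laplace's method then gives
  I(n) ~ sqrt(2π / (n · φ''(0))) · e^(−n φ(0)) = sqrt(2π / (32n)) = sqrt(π/(16n)).
The 21 · x^4 term contributes only at subleading order (an O(1/n) relative correction).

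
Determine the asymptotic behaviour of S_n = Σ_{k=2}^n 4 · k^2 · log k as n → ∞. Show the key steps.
S_n ~ 4 · n^3 log n / 3 − 4 · n^3 / 9

By integral comparison, S_n = ∫_1^n 4 · x^2 · log x dx + O(n^2 · log n). For the integral, ∫ x^2 log x dx = n^3 log n / 3 − n^3/9 (integration by parts). Hence S_n ~ 4 · n^3 log n / 3 − 4 · n^3 / 9.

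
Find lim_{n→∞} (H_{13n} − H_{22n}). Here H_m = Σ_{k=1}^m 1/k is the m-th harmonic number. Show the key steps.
lim = ln(13/22)

Euler-Maclaurin gives H_m = ln m + γ + 1/(2m) + O(1/m^2). The γ and O(1/m) terms cancel in the difference:
  H_{13n} − H_{22n} = ln(13n) − ln(22n) + O(1/n) = ln(13/22) + O(1/n).
Hence the limit is ln(13/22).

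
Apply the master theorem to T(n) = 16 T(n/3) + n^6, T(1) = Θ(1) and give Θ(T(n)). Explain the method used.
T(n) = Θ(n^6)

log_3 16 ≈ 2.524. f(n) = n^6 dominates n^(log_3 16) since 6 > 2.524, and the regularity condition a·f(n/b) = 16·(n/3)^6 = (16/729)·n^6 ≤ c·f(n) holds with c = 16/729 ≈ 0.0219 < 1. So this is Case 3: T(n) = Θ(f(n)) = Θ(n^6).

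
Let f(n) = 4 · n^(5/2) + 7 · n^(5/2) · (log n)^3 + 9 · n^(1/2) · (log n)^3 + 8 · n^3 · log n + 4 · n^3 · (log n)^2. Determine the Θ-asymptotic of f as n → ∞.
f(n) ∈ Θ(n^3 · (log n)^2)

Compare the terms by growth order. For large n, n^a · (log n)^b dominates n^a' · (log n)^b' iff a > a', or (a = a' and b > b'). Ranking the 5 terms shows the dominant one is 4 · n^3 · (log n)^2. Hence f(n) ∈ Θ(n^3 · (log n)^2).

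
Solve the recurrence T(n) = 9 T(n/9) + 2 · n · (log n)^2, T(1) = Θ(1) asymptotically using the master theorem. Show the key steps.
T(n) = Θ(n · (log n)^3)

Here log_9 9 = 1 and f(n) = 2 · n · (log n)^2 = Θ(n^(log_9 9) · (log n)^2). This is the extended Case 2 of the master theorem (f matches the critical exponent up to log factors), giving T(n) = Θ(n^(log_9 9) · (log n)^(2+1)) = Θ(n · (log n)^3).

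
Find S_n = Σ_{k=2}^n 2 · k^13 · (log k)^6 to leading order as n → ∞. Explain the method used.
S_n ~ n^14 · (log n)^6 / 7

By integral comparison, S_n = ∫_1^n 2 · x^13 · (log x)^6 dx + O(n^13 · (log n)^6). For the integral, the leading term of ∫_1^n x^13 (log x)^6 dx is n^14/14 · (log n)^6 (by repeated integration by parts; each step lowers the log-exponent and produces a relatively O(1/log n) correction). Hence S_n ~ n^14 · (log n)^6 / 7.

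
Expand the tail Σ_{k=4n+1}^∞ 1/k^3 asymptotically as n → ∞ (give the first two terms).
Σ_{k>4n} 1/k^3 = 1/(2 · (4n)^2) − 1/(2 · (4n)^3) + O(1/(4n)^4)

Compare to the integral: ∫_{4n}^∞ x^(−3) dx = [−x^(−2)/2]_{4n}^∞ = 1/((3−1)·(4n)^2). The Euler-Maclaurin correction adds −f(4n)/2 = −1/(2·(4n)^3). Euler-Maclaurin then gives
  Σ_{k>4n} 1/k^3 = ∫_{4n}^∞ dx/x^3 − 1/(2·(4n)^3) + O(1/(4n)^4).
(Equivalently this is ζ(3) − Σ_{k≤4n} 1/k^3.)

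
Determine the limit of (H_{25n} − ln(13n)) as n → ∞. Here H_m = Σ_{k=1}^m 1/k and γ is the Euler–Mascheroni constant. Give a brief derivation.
lim = ln(25/13) + γ

By Euler-Maclaurin, H_m = ln m + γ + O(1/m). So
  H_{25n} − ln(13n) = ln(25n) + γ − ln(13n) + O(1/n)
                       = ln(25/13) + γ + O(1/n).
Hence the limit is ln(25/13) + γ.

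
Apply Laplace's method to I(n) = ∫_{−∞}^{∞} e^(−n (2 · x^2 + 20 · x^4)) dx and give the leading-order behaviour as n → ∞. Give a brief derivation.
I(n) ~ sqrt(π/(2n))

φ(x) = 2 · x^2 + 20 · x^4 has its unique global minimum at x* = 0 (since φ'(x) = 4x + 80x^3 = 0 only at x = 0 for real x with both coefficients positive, and φ → ∞ as |x| → ∞). At x* = 0, φ(0) = 0 and φ''(0) = 4. Laplace's method then gives
  I(n) ~ sqrt(2π / (n · φ''(0))) · e^(−n φ(0)) = sqrt(2π / (4n)) = sqrt(π/(2n)).
The 20 · x^4 term contributes only at subleading order (an O(1/n) relative correction).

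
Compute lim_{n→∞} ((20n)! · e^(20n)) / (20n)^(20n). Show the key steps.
lim = ∞

Stirling: (20n)! ~ sqrt(2π·20n) · (20n/e)^(20n). Hence
  (20n)! · e^(20n) / (20n)^(20n) ~ sqrt(2π·20n) = sqrt(2π·20) · sqrt(n) → ∞.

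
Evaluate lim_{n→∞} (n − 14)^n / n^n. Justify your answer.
lim = e^(−14)

Rewrite as (1 − 14/n)^(n). By the standard limit (1 + x/n)^n → e^x, we have (1 − 14/n)^n → e^(−14), and raising to the 1st power gives e^(−14).
More precisely, ln[(1 − 14/n)^(n)] = n · ln(1 − 14/n) = n · (-14/n + O(1/n^2)) = -14 + O(1/n) → -14.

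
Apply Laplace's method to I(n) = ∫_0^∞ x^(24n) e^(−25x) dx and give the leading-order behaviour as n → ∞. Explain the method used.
I(n) ~ (sqrt(2π·24n) / 25) · (24n/(25e))^(24n)

Write the integrand as exp(24n ln x − 25x) and set f(x) = 24n ln x − 25x. Then f'(x) = 24n/x − 25 = 0 at x* = 24n/25, and f''(x*) = −24n/x*^2 = −25^2/(24n). Laplace's method (interior maximum) gives
  I(n) ~ e^(f(x*)) · sqrt(2π / |f''(x*)|)
        = exp(24n ln(24n/25) − 24n) · sqrt(2π · 24n / 25^2)
        = (24n/25)^(24n) e^(−24n) · sqrt(2π·24n) / 25
        = (sqrt(2π·24n) / 25) · (24n/(25e))^(24n).
This matches Γ(24n+1)/25^(24n+1) with Stirling applied to Γ.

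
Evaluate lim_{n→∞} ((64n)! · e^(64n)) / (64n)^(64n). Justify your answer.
lim = ∞

Stirling: (64n)! ~ sqrt(2π·64n) · (64n/e)^(64n). Hence
  (64n)! · e^(64n) / (64n)^(64n) ~ sqrt(2π·64n) = sqrt(2π·64) · sqrt(n) → ∞.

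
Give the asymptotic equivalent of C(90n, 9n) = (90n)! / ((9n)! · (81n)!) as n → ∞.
C(90n, 9n) ~ (10000000000/387420489)^(9n) · sqrt(5/(9π·9n))

Write N = 9n. Apply Stirling to each factorial:
  (10N)! ~ sqrt(2π·10N) · (10N/e)^(10N),
  N! ~ sqrt(2π N) · (N/e)^N,
  (9N)! ~ sqrt(2π·9N) · (9N/e)^(9N).
The exponential factors combine to (10N)^(10N) / (N^N · (9N)^(9N)) = 10^(10N)/9^(9N) = (10^10/9^9)^N = (10000000000/387420489)^N.
The square-root prefactors combine to sqrt(2π·10N) / (sqrt(2π N)·sqrt(2π·9N)) = sqrt(10 / (2π·9·N)) = sqrt(5/(9π·9n)).
Substituting N = 9n: C(90n, 9n) ~ (10000000000/387420489)^(9n) · sqrt(5/(9π·9n)).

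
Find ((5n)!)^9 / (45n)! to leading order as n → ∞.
((5n)!)^9/(45n)! ~ ((2π·5n)^(8/2) / 3) · 9^(−9·5n)  →  0

Write N = 5n. Stirling: N! ~ sqrt(2π N)(N/e)^N and (9N)! ~ sqrt(2π·9N)·(9N/e)^(9N).
  (N!)^9/(9N)! ~ (2π N)^(9/2) (N/e)^(9N) / [sqrt(2π·9N) (9N/e)^(9N)]
     = (2π N)^(9/2) / sqrt(2π·9N) · (N/(9N))^(9N)
     = (2π N)^((9−1)/2) / 3 · 9^(−9N).
Since 9^9 > 1, the factor 9^(−9N) decays exponentially, so the ratio → 0. Substituting N = 5n gives the stated form.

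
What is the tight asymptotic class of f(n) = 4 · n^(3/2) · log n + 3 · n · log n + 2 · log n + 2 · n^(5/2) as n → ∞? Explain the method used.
f(n) ∈ Θ(n^(5/2))

Compare the terms by growth order. For large n, n^a · (log n)^b dominates n^a' · (log n)^b' iff a > a', or (a = a' and b > b'). Ranking the 4 terms shows the dominant one is 2 · n^(5/2). Hence f(n) ∈ Θ(n^(5/2)).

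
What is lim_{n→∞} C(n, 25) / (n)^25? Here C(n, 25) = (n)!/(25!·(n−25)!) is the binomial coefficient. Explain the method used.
lim = 1/25! = 1/15511210043330985984000000

With N = n → ∞: C(N, 25) / N^25 = [N(N−1)…(N−24)] / (25! · N^25) = (1/25!) · 1 · (1 − 1/n) · … · (1 − 24/n). Each factor → 1 as N → ∞, so the limit is 1/25! = 1/15511210043330985984000000.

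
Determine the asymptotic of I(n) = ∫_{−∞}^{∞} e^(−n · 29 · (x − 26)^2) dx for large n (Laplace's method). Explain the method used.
I(n) = sqrt(π/(29n))

Here φ(x) = 29 · (x − 26)^2 has its unique minimum at x* = 26 with φ(x*) = 0 and φ''(x*) = 58. Laplace's method gives
  I(n) ~ e^(−n φ(x*)) · sqrt(2π / (n · φ''(x*))) = sqrt(2π / (58n)) = sqrt(π/(29n)).
This is exact: substituting u = (x − 26)·sqrt(29n) gives I(n) = (1/sqrt(29n)) ∫_{−∞}^{∞} e^(−u^2) du = sqrt(π/(29n)).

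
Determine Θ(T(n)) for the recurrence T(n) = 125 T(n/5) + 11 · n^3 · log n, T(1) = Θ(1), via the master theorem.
T(n) = Θ(n^3 · (log n)^2)

Here log_5 125 = 3 and f(n) = 11 · n^3 · log n = Θ(n^(log_5 125) · (log n)^1). This is the extended Case 2 of the master theorem (f matches the critical exponent up to log factors), giving T(n) = Θ(n^(log_5 125) · (log n)^(1+1)) = Θ(n^3 · (log n)^2).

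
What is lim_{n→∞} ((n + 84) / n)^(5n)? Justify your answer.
lim = e^420

Rewrite as (1 + 84/n)^(5n). By the standard limit (1 + x/n)^n → e^x, we have (1 + 84/n)^n → e^84, and raising to the 5th power gives e^420.
More precisely, ln[(1 + 84/n)^(5n)] = 5n · ln(1 + 84/n) = 5n · (84/n + O(1/n^2)) = 420 + O(1/n) → 420.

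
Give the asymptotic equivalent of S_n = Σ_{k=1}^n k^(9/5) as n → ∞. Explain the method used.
S_n ~ (5/14) · n^(14/5)

Integral comparison: Σ_{k=1}^n k^(9/5) = ∫_0^n x^(9/5) dx + O(n^(9/5)). The integral is n^(1 + 9/5) / (1 + 9/5) = n^((9+5)/5) / ((9+5)/5) = (5/14) · n^(14/5).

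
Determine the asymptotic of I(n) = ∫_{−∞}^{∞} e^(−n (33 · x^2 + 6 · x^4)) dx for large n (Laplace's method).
I(n) ~ sqrt(π/(33n))

φ(x) = 33 · x^2 + 6 · x^4 has its unique global minimum at x* = 0 (since φ'(x) = 66x + 24x^3 = 0 only at x = 0 for real x with both coefficients positive, and φ → ∞ as |x| → ∞). At x* = 0, φ(0) = 0 and φ''(0) = 66. Laplace's method then gives
  I(n) ~ sqrt(2π / (n · φ''(0))) · e^(−n φ(0)) = sqrt(2π / (66n)) = sqrt(π/(33n)).
The 6 · x^4 term contributes only at subleading order (an O(1/n) relative correction).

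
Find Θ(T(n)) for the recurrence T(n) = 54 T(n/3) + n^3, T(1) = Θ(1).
T(n) = Θ(n^(log_3 54))

Master theorem: compare f(n) = n^3 to n^(log_3 54) where log_3 54 ≈ 3.631. Since 3 < log_3 54, we have f(n) = O(n^(log_3 54 − ε)) for some ε > 0 — Case 1. Hence T(n) = Θ(n^(log_3 54)).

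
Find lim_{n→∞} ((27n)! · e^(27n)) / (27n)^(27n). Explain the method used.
lim = ∞

Stirling: (27n)! ~ sqrt(2π·27n) · (27n/e)^(27n). Hence
  (27n)! · e^(27n) / (27n)^(27n) ~ sqrt(2π·27n) = sqrt(2π·27) · sqrt(n) → ∞.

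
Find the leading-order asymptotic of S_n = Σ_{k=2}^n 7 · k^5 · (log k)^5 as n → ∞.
S_n ~ 7 · n^6 · (log n)^5 / 6

By integral comparison, S_n = ∫_1^n 7 · x^5 · (log x)^5 dx + O(n^5 · (log n)^5). For the integral, the leading term of ∫_1^n x^5 (log x)^5 dx is n^6/6 · (log n)^5 (by repeated integration by parts; each step lowers the log-exponent and produces a relatively O(1/log n) correction). Hence S_n ~ 7 · n^6 · (log n)^5 / 6.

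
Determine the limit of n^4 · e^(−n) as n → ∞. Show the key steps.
lim = 0

Exponentials with base > 1 dominate every fixed polynomial: for any fixed c, n^c / e^n → 0 as n → ∞ (e.g. by the ratio test, or since e^n grows faster than any power of n). Hence n^4 · e^(−n) = n^4 / e^n → 0.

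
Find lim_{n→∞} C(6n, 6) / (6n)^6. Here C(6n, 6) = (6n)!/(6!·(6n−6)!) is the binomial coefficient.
lim = 1/6! = 1/720

With N = 6n → ∞: C(N, 6) / N^6 = [N(N−1)…(N−5)] / (6! · N^6) = (1/6!) · 1 · (1 − 1/(6n)) · … · (1 − 5/(6n)). Each factor → 1 as N → ∞, so the limit is 1/6! = 1/720.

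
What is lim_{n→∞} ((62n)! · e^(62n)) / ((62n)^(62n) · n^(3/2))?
lim = 0

Stirling: (62n)! ~ sqrt(2π·62n) · (62n/e)^(62n). Hence
  (62n)! · e^(62n) / (62n)^(62n) ~ sqrt(2π·62n).
Dividing by n^(3/2): sqrt(2π·62n) / n^(3/2) = sqrt(2π·62) · n^((1−3)/2), so the expression behaves like sqrt(2π·62) · n^((1−3)/2) → 0.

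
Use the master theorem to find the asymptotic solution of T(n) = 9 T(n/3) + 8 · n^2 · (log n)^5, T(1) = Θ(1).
T(n) = Θ(n^2 · (log n)^6)

Here log_3 9 = 2 and f(n) = 8 · n^2 · (log n)^5 = Θ(n^(log_3 9) · (log n)^5). This is the extended Case 2 of the master theorem (f matches the critical exponent up to log factors), giving T(n) = Θ(n^(log_3 9) · (log n)^(5+1)) = Θ(n^2 · (log n)^6).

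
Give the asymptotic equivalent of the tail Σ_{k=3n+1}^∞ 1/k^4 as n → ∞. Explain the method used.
Σ_{k>3n} 1/k^4 ~ 1/(3 · (3n)^3)

Compare to the integral: ∫_{3n}^∞ x^(−4) dx = [−x^(−3)/3]_{3n}^∞ = 1/((4−1)·(3n)^3). Euler-Maclaurin then gives
  Σ_{k>3n} 1/k^4 = ∫_{3n}^∞ dx/x^4 − 1/(2·(3n)^4) + O(1/(3n)^5).
(Equivalently this is ζ(4) − Σ_{k≤3n} 1/k^4.)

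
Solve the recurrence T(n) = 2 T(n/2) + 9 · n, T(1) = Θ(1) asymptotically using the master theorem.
T(n) = Θ(n log n)

log_2 2 = 1, and f(n) = 9 · n = Θ(n^(log_2 2)). This is Case 2 of the master theorem: T(n) = Θ(f(n) · log n) = Θ(n log n).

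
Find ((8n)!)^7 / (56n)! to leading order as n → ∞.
((8n)!)^7/(56n)! ~ ((2π·8n)^(6/2) / sqrt(7)) · 7^(−7·8n)  →  0

Write N = 8n. Stirling: N! ~ sqrt(2π N)(N/e)^N and (7N)! ~ sqrt(2π·7N)·(7N/e)^(7N).
  (N!)^7/(7N)! ~ (2π N)^(7/2) (N/e)^(7N) / [sqrt(2π·7N) (7N/e)^(7N)]
     = (2π N)^(7/2) / sqrt(2π·7N) · (N/(7N))^(7N)
     = (2π N)^((7−1)/2) / sqrt(7) · 7^(−7N).
Since 7^7 > 1, the factor 7^(−7N) decays exponentially, so the ratio → 0. Substituting N = 8n gives the stated form.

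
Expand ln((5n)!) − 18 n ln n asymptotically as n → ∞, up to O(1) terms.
ln((5n)!) − 18 n ln n = −13 n ln n + 5(ln 5 − 1) n + (1/2) ln(2π·5n) + O(1/n)

Stirling: ln((5n)!) = 5n ln(5n) − 5n + (1/2) ln(2π·5n) + O(1/n).
Expand 5n ln(5n) = 5n (ln n + ln 5) = 5n ln n + 5n ln 5.
Subtract 18n ln n: leading term is (5 − 18) n ln n = −13 n ln n. The next term is 5n ln 5 − 5n = 5(ln 5 − 1) n. Then the (1/2) ln(2π·5n) correction.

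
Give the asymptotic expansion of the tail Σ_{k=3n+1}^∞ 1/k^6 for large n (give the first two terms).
Σ_{k>3n} 1/k^6 = 1/(5 · (3n)^5) − 1/(2 · (3n)^6) + O(1/(3n)^7)

Compare to the integral: ∫_{3n}^∞ x^(−6) dx = [−x^(−5)/5]_{3n}^∞ = 1/((6−1)·(3n)^5). The Euler-Maclaurin correction adds −f(3n)/2 = −1/(2·(3n)^6). Euler-Maclaurin then gives
  Σ_{k>3n} 1/k^6 = ∫_{3n}^∞ dx/x^6 − 1/(2·(3n)^6) + O(1/(3n)^7).
(Equivalently this is ζ(6) − Σ_{k≤3n} 1/k^6.)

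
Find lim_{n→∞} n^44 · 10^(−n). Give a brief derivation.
lim = 0

Exponentials with base > 1 dominate every fixed polynomial: for any fixed c, n^c / 10^n → 0 as n → ∞ (e.g. by the ratio test, or by writing 10^n = e^(n ln 10) and noting e^(n ln 10) / n^c → ∞). Hence n^44 · 10^(−n) = n^44 / 10^n → 0.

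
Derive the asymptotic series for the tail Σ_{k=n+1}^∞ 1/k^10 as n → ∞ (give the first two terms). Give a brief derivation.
Σ_{k>n} 1/k^10 = 1/(9 · n^9) − 1/(2 · n^10) + O(1/n^11)

Compare to the integral: ∫_{n}^∞ x^(−10) dx = [−x^(−9)/9]_{n}^∞ = 1/((10−1)·n^9). The Euler-Maclaurin correction adds −f(n)/2 = −1/(2·n^10). Euler-Maclaurin then gives
  Σ_{k>n} 1/k^10 = ∫_{n}^∞ dx/x^10 − 1/(2·n^10) + O(1/n^11).
(Equivalently this is ζ(10) − Σ_{k≤n} 1/k^10.)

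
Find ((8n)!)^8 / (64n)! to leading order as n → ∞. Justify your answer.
((8n)!)^8/(64n)! ~ ((2π·8n)^(7/2) / sqrt(8)) · 8^(−8·8n)  →  0

Write N = 8n. Stirling: N! ~ sqrt(2π N)(N/e)^N and (8N)! ~ sqrt(2π·8N)·(8N/e)^(8N).
  (N!)^8/(8N)! ~ (2π N)^(8/2) (N/e)^(8N) / [sqrt(2π·8N) (8N/e)^(8N)]
     = (2π N)^(8/2) / sqrt(2π·8N) · (N/(8N))^(8N)
     = (2π N)^((8−1)/2) / sqrt(8) · 8^(−8N).
Since 8^8 > 1, the factor 8^(−8N) decays exponentially, so the ratio → 0. Substituting N = 8n gives the stated form.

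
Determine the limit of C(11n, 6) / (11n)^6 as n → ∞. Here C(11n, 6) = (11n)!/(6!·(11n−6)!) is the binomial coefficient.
lim = 1/6! = 1/720

With N = 11n → ∞: C(N, 6) / N^6 = [N(N−1)…(N−5)] / (6! · N^6) = (1/6!) · 1 · (1 − 1/(11n)) · … · (1 − 5/(11n)). Each factor → 1 as N → ∞, so the limit is 1/6! = 1/720.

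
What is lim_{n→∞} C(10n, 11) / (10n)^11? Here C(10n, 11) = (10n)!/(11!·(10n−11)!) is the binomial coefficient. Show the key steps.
lim = 1/11! = 1/39916800

With N = 10n → ∞: C(N, 11) / N^11 = [N(N−1)…(N−10)] / (11! · N^11) = (1/11!) · 1 · (1 − 1/(10n)) · … · (1 − 10/(10n)). Each factor → 1 as N → ∞, so the limit is 1/11! = 1/39916800.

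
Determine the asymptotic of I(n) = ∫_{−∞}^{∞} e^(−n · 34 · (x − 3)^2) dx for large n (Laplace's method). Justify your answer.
I(n) = sqrt(π/(34n))

Here φ(x) = 34 · (x − 3)^2 has its unique minimum at x* = 3 with φ(x*) = 0 and φ''(x*) = 68. Laplace's method gives
  I(n) ~ e^(−n φ(x*)) · sqrt(2π / (n · φ''(x*))) = sqrt(2π / (68n)) = sqrt(π/(34n)).
This is exact: substituting u = (x − 3)·sqrt(34n) gives I(n) = (1/sqrt(34n)) ∫_{−∞}^{∞} e^(−u^2) du = sqrt(π/(34n)).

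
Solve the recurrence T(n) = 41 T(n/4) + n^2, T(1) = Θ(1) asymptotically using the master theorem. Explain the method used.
T(n) = Θ(n^(log_4 41))

Master theorem: compare f(n) = n^2 to n^(log_4 41) where log_4 41 ≈ 2.679. Since 2 < log_4 41, we have f(n) = O(n^(log_4 41 − ε)) for some ε > 0 — Case 1. Hence T(n) = Θ(n^(log_4 41)).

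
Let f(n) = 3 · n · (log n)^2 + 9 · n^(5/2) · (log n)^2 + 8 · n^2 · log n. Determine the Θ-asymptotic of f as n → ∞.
f(n) ∈ Θ(n^(5/2) · (log n)^2)

Compare the terms by growth order. For large n, n^a · (log n)^b dominates n^a' · (log n)^b' iff a > a', or (a = a' and b > b'). Ranking the 3 terms shows the dominant one is 9 · n^(5/2) · (log n)^2. Hence f(n) ∈ Θ(n^(5/2) · (log n)^2).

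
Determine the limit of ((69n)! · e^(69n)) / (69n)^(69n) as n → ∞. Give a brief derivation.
lim = ∞

Stirling: (69n)! ~ sqrt(2π·69n) · (69n/e)^(69n). Hence
  (69n)! · e^(69n) / (69n)^(69n) ~ sqrt(2π·69n) = sqrt(2π·69) · sqrt(n) → ∞.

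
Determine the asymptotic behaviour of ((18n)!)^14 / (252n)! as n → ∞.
((18n)!)^14/(252n)! ~ ((2π·18n)^(13/2) / sqrt(14)) · 14^(−14·18n)  →  0

Write N = 18n. Stirling: N! ~ sqrt(2π N)(N/e)^N and (14N)! ~ sqrt(2π·14N)·(14N/e)^(14N).
  (N!)^14/(14N)! ~ (2π N)^(14/2) (N/e)^(14N) / [sqrt(2π·14N) (14N/e)^(14N)]
     = (2π N)^(14/2) / sqrt(2π·14N) · (N/(14N))^(14N)
     = (2π N)^((14−1)/2) / sqrt(14) · 14^(−14N).
Since 14^14 > 1, the factor 14^(−14N) decays exponentially, so the ratio → 0. Substituting N = 18n gives the stated form.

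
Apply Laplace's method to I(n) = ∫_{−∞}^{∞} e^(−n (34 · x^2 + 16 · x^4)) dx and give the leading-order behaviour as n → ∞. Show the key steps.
I(n) ~ sqrt(π/(34n))

φ(x) = 34 · x^2 + 16 · x^4 has its unique global minimum at x* = 0 (since φ'(x) = 68x + 64x^3 = 0 only at x = 0 for real x with both coefficients positive, and φ → ∞ as |x| → ∞). At x* = 0, φ(0) = 0 and φ''(0) = 68. Laplace's method then gives
  I(n) ~ sqrt(2π / (n · φ''(0))) · e^(−n φ(0)) = sqrt(2π / (68n)) = sqrt(π/(34n)).
The 16 · x^4 term contributes only at subleading order (an O(1/n) relative correction).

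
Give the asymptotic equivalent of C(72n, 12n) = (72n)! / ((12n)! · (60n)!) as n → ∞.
C(72n, 12n) ~ (46656/3125)^(12n) · sqrt(3/(5π·12n))

Write N = 12n. Apply Stirling to each factorial:
  (6N)! ~ sqrt(2π·6N) · (6N/e)^(6N),
  N! ~ sqrt(2π N) · (N/e)^N,
  (5N)! ~ sqrt(2π·5N) · (5N/e)^(5N).
The exponential factors combine to (6N)^(6N) / (N^N · (5N)^(5N)) = 6^(6N)/5^(5N) = (6^6/5^5)^N = (46656/3125)^N.
The square-root prefactors combine to sqrt(2π·6N) / (sqrt(2π N)·sqrt(2π·5N)) = sqrt(6 / (2π·5·N)) = sqrt(3/(5π·12n)).
Substituting N = 12n: C(72n, 12n) ~ (46656/3125)^(12n) · sqrt(3/(5π·12n)).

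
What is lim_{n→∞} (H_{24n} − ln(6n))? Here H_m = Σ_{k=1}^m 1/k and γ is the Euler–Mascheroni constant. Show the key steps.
lim = ln 4 + γ

By Euler-Maclaurin, H_m = ln m + γ + O(1/m). So
  H_{24n} − ln(6n) = ln(24n) + γ − ln(6n) + O(1/n)
                       = ln(24/6) + γ + O(1/n).
Hence the limit is ln(24/6) + γ (= ln 4).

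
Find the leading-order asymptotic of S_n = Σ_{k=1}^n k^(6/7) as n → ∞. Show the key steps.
S_n ~ (7/13) · n^(13/7)

Integral comparison: Σ_{k=1}^n k^(6/7) = ∫_0^n x^(6/7) dx + O(n^(6/7)). The integral is n^(1 + 6/7) / (1 + 6/7) = n^((6+7)/7) / ((6+7)/7) = (7/13) · n^(13/7).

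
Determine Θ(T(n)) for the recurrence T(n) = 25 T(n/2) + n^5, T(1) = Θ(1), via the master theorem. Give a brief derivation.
T(n) = Θ(n^5)

log_2 25 ≈ 4.644. f(n) = n^5 dominates n^(log_2 25) since 5 > 4.644, and the regularity condition a·f(n/b) = 25·(n/2)^5 = (25/32)·n^5 ≤ c·f(n) holds with c = 25/32 ≈ 0.781 < 1. So this is Case 3: T(n) = Θ(f(n)) = Θ(n^5).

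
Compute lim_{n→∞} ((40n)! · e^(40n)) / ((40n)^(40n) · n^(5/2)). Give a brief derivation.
lim = 0

Stirling: (40n)! ~ sqrt(2π·40n) · (40n/e)^(40n). Hence
  (40n)! · e^(40n) / (40n)^(40n) ~ sqrt(2π·40n).
Dividing by n^(5/2): sqrt(2π·40n) / n^(5/2) = sqrt(2π·40) · n^((1−5)/2), so the expression behaves like sqrt(2π·40) · n^((1−5)/2) → 0.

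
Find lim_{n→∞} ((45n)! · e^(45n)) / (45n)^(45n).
lim = ∞

Stirling: (45n)! ~ sqrt(2π·45n) · (45n/e)^(45n). Hence
  (45n)! · e^(45n) / (45n)^(45n) ~ sqrt(2π·45n) = sqrt(2π·45) · sqrt(n) → ∞.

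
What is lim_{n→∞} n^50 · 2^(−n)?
lim = 0

Exponentials with base > 1 dominate every fixed polynomial: for any fixed c, n^c / 2^n → 0 as n → ∞ (e.g. by the ratio test, or by writing 2^n = e^(n ln 2) and noting e^(n ln 2) / n^c → ∞). Hence n^50 · 2^(−n) = n^50 / 2^n → 0.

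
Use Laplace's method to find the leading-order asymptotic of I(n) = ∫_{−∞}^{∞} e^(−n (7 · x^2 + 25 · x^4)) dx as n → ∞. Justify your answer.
I(n) ~ sqrt(π/(7n))

φ(x) = 7 · x^2 + 25 · x^4 has its unique global minimum at x* = 0 (since φ'(x) = 14x + 100x^3 = 0 only at x = 0 for real x with both coefficients positive, and φ → ∞ as |x| → ∞). At x* = 0, φ(0) = 0 and φ''(0) = 14. Laplace's method then gives
  I(n) ~ sqrt(2π / (n · φ''(0))) · e^(−n φ(0)) = sqrt(2π / (14n)) = sqrt(π/(7n)).
The 25 · x^4 term contributes only at subleading order (an O(1/n) relative correction).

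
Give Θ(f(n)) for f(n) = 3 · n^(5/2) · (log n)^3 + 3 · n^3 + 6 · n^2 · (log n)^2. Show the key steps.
f(n) ∈ Θ(n^3)

Compare the terms by growth order. For large n, n^a · (log n)^b dominates n^a' · (log n)^b' iff a > a', or (a = a' and b > b'). Ranking the 3 terms shows the dominant one is 3 · n^3. Hence f(n) ∈ Θ(n^3).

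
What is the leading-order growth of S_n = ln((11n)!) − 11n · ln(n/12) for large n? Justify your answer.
S_n ~ 11n · (ln 132 − 1) + O(ln n)

Stirling: ln((11n)!) = 11n ln(11n) − 11n + O(ln n).
  S_n = 11n ln(11n) − 11n − 11n ln(n/12) + O(ln n)
      = 11n ln(11n) − 11n ln n + 11n ln 12 − 11n + O(ln n)
      = 11n ln 11 + 11n ln 12 − 11n + O(ln n)
      = 11n (ln 132 − 1) + O(ln n).
Numerically ln(132) − 1 ≈ 3.8828.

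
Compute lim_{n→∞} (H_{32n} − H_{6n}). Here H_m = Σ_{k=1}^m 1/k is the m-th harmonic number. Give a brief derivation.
lim = ln(32/6) = ln(16/3)

Euler-Maclaurin gives H_m = ln m + γ + 1/(2m) + O(1/m^2). The γ and O(1/m) terms cancel in the difference:
  H_{32n} − H_{6n} = ln(32n) − ln(6n) + O(1/n) = ln(32/6) + O(1/n).
Hence the limit is ln(32/6) = ln(16/3).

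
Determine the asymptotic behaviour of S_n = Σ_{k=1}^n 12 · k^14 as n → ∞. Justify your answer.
S_n ~ 4 · n^15 / 5

By integral comparison (Euler-Maclaurin), Σ_{k=1}^n 12 · k^14 = 12 · ∫_0^n x^14 dx + O(n^14) = 12 · n^15/15 = 4 · n^15 / 5 + O(n^14). (Equivalently, Faulhaber's formula gives the same leading term.)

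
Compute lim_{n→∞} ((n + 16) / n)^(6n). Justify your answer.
lim = e^96

Rewrite as (1 + 16/n)^(6n). By the standard limit (1 + x/n)^n → e^x, we have (1 + 16/n)^n → e^16, and raising to the 6th power gives e^96.
More precisely, ln[(1 + 16/n)^(6n)] = 6n · ln(1 + 16/n) = 6n · (16/n + O(1/n^2)) = 96 + O(1/n) → 96.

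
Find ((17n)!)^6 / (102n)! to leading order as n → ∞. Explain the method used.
((17n)!)^6/(102n)! ~ ((2π·17n)^(5/2) / sqrt(6)) · 6^(−6·17n)  →  0

Write N = 17n. Stirling: N! ~ sqrt(2π N)(N/e)^N and (6N)! ~ sqrt(2π·6N)·(6N/e)^(6N).
  (N!)^6/(6N)! ~ (2π N)^(6/2) (N/e)^(6N) / [sqrt(2π·6N) (6N/e)^(6N)]
     = (2π N)^(6/2) / sqrt(2π·6N) · (N/(6N))^(6N)
     = (2π N)^((6−1)/2) / sqrt(6) · 6^(−6N).
Since 6^6 > 1, the factor 6^(−6N) decays exponentially, so the ratio → 0. Substituting N = 17n gives the stated form.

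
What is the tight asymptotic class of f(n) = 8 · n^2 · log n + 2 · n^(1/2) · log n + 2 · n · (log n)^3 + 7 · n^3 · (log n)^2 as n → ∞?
f(n) ∈ Θ(n^3 · (log n)^2)

Compare the terms by growth order. For large n, n^a · (log n)^b dominates n^a' · (log n)^b' iff a > a', or (a = a' and b > b'). Ranking the 4 terms shows the dominant one is 7 · n^3 · (log n)^2. Hence f(n) ∈ Θ(n^3 · (log n)^2).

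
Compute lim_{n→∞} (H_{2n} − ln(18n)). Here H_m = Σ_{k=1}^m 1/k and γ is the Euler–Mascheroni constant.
lim = −ln 9 + γ

By Euler-Maclaurin, H_m = ln m + γ + O(1/m). So
  H_{2n} − ln(18n) = ln(2n) + γ − ln(18n) + O(1/n)
                       = ln(2/18) + γ + O(1/n).
Hence the limit is ln(2/18) + γ (= −ln 9).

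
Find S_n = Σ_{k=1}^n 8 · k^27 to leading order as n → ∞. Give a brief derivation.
S_n ~ 2 · n^28 / 7

By integral comparison (Euler-Maclaurin), Σ_{k=1}^n 8 · k^27 = 8 · ∫_0^n x^27 dx + O(n^27) = 8 · n^28/28 = 2 · n^28 / 7 + O(n^27). (Equivalently, Faulhaber's formula gives the same leading term.)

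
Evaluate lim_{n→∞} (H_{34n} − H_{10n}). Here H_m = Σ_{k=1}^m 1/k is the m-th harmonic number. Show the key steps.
lim = ln(34/10) = ln(17/5)

Euler-Maclaurin gives H_m = ln m + γ + 1/(2m) + O(1/m^2). The γ and O(1/m) terms cancel in the difference:
  H_{34n} − H_{10n} = ln(34n) − ln(10n) + O(1/n) = ln(34/10) + O(1/n).
Hence the limit is ln(34/10) = ln(17/5).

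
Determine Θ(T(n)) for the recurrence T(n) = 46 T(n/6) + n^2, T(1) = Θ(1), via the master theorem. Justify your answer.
T(n) = Θ(n^(log_6 46))

Master theorem: compare f(n) = n^2 to n^(log_6 46) where log_6 46 ≈ 2.137. Since 2 < log_6 46, we have f(n) = O(n^(log_6 46 − ε)) for some ε > 0 — Case 1. Hence T(n) = Θ(n^(log_6 46)).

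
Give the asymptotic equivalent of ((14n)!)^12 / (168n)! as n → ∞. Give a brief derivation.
((14n)!)^12/(168n)! ~ ((2π·14n)^(11/2) / sqrt(12)) · 12^(−12·14n)  →  0

Write N = 14n. Stirling: N! ~ sqrt(2π N)(N/e)^N and (12N)! ~ sqrt(2π·12N)·(12N/e)^(12N).
  (N!)^12/(12N)! ~ (2π N)^(12/2) (N/e)^(12N) / [sqrt(2π·12N) (12N/e)^(12N)]
     = (2π N)^(12/2) / sqrt(2π·12N) · (N/(12N))^(12N)
     = (2π N)^((12−1)/2) / sqrt(12) · 12^(−12N).
Since 12^12 > 1, the factor 12^(−12N) decays exponentially, so the ratio → 0. Substituting N = 14n gives the stated form.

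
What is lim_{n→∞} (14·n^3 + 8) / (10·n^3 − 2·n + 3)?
lim = 14/10 = 7/5

For large n the leading n^3 terms dominate both numerator and denominator. Dividing top and bottom by n^3, every other term tends to 0, leaving 14/10 = 7/5.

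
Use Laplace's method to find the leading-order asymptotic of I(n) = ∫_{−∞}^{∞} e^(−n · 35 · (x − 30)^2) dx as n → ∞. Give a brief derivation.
I(n) = sqrt(π/(35n))

Here φ(x) = 35 · (x − 30)^2 has its unique minimum at x* = 30 with φ(x*) = 0 and φ''(x*) = 70. Laplace's method gives
  I(n) ~ e^(−n φ(x*)) · sqrt(2π / (n · φ''(x*))) = sqrt(2π / (70n)) = sqrt(π/(35n)).
This is exact: substituting u = (x − 30)·sqrt(35n) gives I(n) = (1/sqrt(35n)) ∫_{−∞}^{∞} e^(−u^2) du = sqrt(π/(35n)).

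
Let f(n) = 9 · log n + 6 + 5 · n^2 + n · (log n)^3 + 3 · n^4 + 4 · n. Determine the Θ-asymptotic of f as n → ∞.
f(n) ∈ Θ(n^4)

Compare the terms by growth order. For large n, n^a · (log n)^b dominates n^a' · (log n)^b' iff a > a', or (a = a' and b > b'). Ranking the 6 terms shows the dominant one is 3 · n^4. Hence f(n) ∈ Θ(n^4).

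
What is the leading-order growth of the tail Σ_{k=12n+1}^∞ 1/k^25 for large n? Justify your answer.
Σ_{k>12n} 1/k^25 ~ 1/(24 · (12n)^24)

Compare to the integral: ∫_{12n}^∞ x^(−25) dx = [−x^(−24)/24]_{12n}^∞ = 1/((25−1)·(12n)^24). Euler-Maclaurin then gives
  Σ_{k>12n} 1/k^25 = ∫_{12n}^∞ dx/x^25 − 1/(2·(12n)^25) + O(1/(12n)^26).
(Equivalently this is ζ(25) − Σ_{k≤12n} 1/k^25.)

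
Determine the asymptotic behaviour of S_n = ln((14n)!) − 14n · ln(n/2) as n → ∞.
S_n ~ 14n · (ln 28 − 1) + O(ln n)

Stirling: ln((14n)!) = 14n ln(14n) − 14n + O(ln n).
  S_n = 14n ln(14n) − 14n − 14n ln(n/2) + O(ln n)
      = 14n ln(14n) − 14n ln n + 14n ln 2 − 14n + O(ln n)
      = 14n ln 14 + 14n ln 2 − 14n + O(ln n)
      = 14n (ln 28 − 1) + O(ln n).
Numerically ln(28) − 1 ≈ 2.3322.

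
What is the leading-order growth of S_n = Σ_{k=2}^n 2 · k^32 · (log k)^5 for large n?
S_n ~ 2 · n^33 · (log n)^5 / 33

By integral comparison, S_n = ∫_1^n 2 · x^32 · (log x)^5 dx + O(n^32 · (log n)^5). For the integral, the leading term of ∫_1^n x^32 (log x)^5 dx is n^33/33 · (log n)^5 (by repeated integration by parts; each step lowers the log-exponent and produces a relatively O(1/log n) correction). Hence S_n ~ 2 · n^33 · (log n)^5 / 33.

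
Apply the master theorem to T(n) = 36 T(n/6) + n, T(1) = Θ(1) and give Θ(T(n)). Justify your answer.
T(n) = Θ(n^2)

Master theorem: compare f(n) = n to n^(log_6 36) where log_6 36 = 2. Since 1 < log_6 36, we have f(n) = O(n^(log_6 36 − ε)) for some ε > 0 — Case 1. Hence T(n) = Θ(n^(log_6 36)) = Θ(n^2).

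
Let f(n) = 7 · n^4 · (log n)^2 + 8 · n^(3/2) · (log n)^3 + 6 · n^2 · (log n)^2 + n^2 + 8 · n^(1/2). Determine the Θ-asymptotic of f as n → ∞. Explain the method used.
f(n) ∈ Θ(n^4 · (log n)^2)

Compare the terms by growth order. For large n, n^a · (log n)^b dominates n^a' · (log n)^b' iff a > a', or (a = a' and b > b'). Ranking the 5 terms shows the dominant one is 7 · n^4 · (log n)^2. Hence f(n) ∈ Θ(n^4 · (log n)^2).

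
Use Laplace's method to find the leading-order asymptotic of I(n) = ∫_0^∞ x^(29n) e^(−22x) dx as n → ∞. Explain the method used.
I(n) ~ (sqrt(2π·29n) / 22) · (29n/(22e))^(29n)

Write the integrand as exp(29n ln x − 22x) and set f(x) = 29n ln x − 22x. Then f'(x) = 29n/x − 22 = 0 at x* = 29n/22, and f''(x*) = −29n/x*^2 = −22^2/(29n). Laplace's method (interior maximum) gives
  I(n) ~ e^(f(x*)) · sqrt(2π / |f''(x*)|)
        = exp(29n ln(29n/22) − 29n) · sqrt(2π · 29n / 22^2)
        = (29n/22)^(29n) e^(−29n) · sqrt(2π·29n) / 22
        = (sqrt(2π·29n) / 22) · (29n/(22e))^(29n).
This matches Γ(29n+1)/22^(29n+1) with Stirling applied to Γ.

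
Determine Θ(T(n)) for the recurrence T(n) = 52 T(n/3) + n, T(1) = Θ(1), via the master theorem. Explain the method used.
T(n) = Θ(n^(log_3 52))

Master theorem: compare f(n) = n to n^(log_3 52) where log_3 52 ≈ 3.597. Since 1 < log_3 52, we have f(n) = O(n^(log_3 52 − ε)) for some ε > 0 — Case 1. Hence T(n) = Θ(n^(log_3 52)).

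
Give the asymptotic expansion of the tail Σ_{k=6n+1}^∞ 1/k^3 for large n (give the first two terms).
Σ_{k>6n} 1/k^3 = 1/(2 · (6n)^2) − 1/(2 · (6n)^3) + O(1/(6n)^4)

Compare to the integral: ∫_{6n}^∞ x^(−3) dx = [−x^(−2)/2]_{6n}^∞ = 1/((3−1)·(6n)^2). The Euler-Maclaurin correction adds −f(6n)/2 = −1/(2·(6n)^3). Euler-Maclaurin then gives
  Σ_{k>6n} 1/k^3 = ∫_{6n}^∞ dx/x^3 − 1/(2·(6n)^3) + O(1/(6n)^4).
(Equivalently this is ζ(3) − Σ_{k≤6n} 1/k^3.)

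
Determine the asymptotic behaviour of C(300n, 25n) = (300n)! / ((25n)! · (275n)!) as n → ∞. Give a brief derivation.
C(300n, 25n) ~ (8916100448256/285311670611)^(25n) · sqrt(6/(11π·25n))

Write N = 25n. Apply Stirling to each factorial:
  (12N)! ~ sqrt(2π·12N) · (12N/e)^(12N),
  N! ~ sqrt(2π N) · (N/e)^N,
  (11N)! ~ sqrt(2π·11N) · (11N/e)^(11N).
The exponential factors combine to (12N)^(12N) / (N^N · (11N)^(11N)) = 12^(12N)/11^(11N) = (12^12/11^11)^N = (8916100448256/285311670611)^N.
The square-root prefactors combine to sqrt(2π·12N) / (sqrt(2π N)·sqrt(2π·11N)) = sqrt(12 / (2π·11·N)) = sqrt(6/(11π·25n)).
Substituting N = 25n: C(300n, 25n) ~ (8916100448256/285311670611)^(25n) · sqrt(6/(11π·25n)).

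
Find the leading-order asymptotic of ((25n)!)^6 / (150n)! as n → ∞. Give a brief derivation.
((25n)!)^6/(150n)! ~ ((2π·25n)^(5/2) / sqrt(6)) · 6^(−6·25n)  →  0

Write N = 25n. Stirling: N! ~ sqrt(2π N)(N/e)^N and (6N)! ~ sqrt(2π·6N)·(6N/e)^(6N).
  (N!)^6/(6N)! ~ (2π N)^(6/2) (N/e)^(6N) / [sqrt(2π·6N) (6N/e)^(6N)]
     = (2π N)^(6/2) / sqrt(2π·6N) · (N/(6N))^(6N)
     = (2π N)^((6−1)/2) / sqrt(6) · 6^(−6N).
Since 6^6 > 1, the factor 6^(−6N) decays exponentially, so the ratio → 0. Substituting N = 25n gives the stated form.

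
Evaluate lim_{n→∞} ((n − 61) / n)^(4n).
lim = e^(−244)

Rewrite as (1 − 61/n)^(4n). By the standard limit (1 + x/n)^n → e^x, we have (1 − 61/n)^n → e^(−61), and raising to the 4th power gives e^(−244).
More precisely, ln[(1 − 61/n)^(4n)] = 4n · ln(1 − 61/n) = 4n · (-61/n + O(1/n^2)) = -244 + O(1/n) → -244.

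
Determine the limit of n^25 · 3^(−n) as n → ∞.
lim = 0

Exponentials with base > 1 dominate every fixed polynomial: for any fixed c, n^c / 3^n → 0 as n → ∞ (e.g. by the ratio test, or by writing 3^n = e^(n ln 3) and noting e^(n ln 3) / n^c → ∞). Hence n^25 · 3^(−n) = n^25 / 3^n → 0.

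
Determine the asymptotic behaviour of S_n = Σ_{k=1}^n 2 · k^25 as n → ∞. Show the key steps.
S_n ~ n^26 / 13

By integral comparison (Euler-Maclaurin), Σ_{k=1}^n 2 · k^25 = 2 · ∫_0^n x^25 dx + O(n^25) = 2 · n^26/26 = n^26 / 13 + O(n^25). (Equivalently, Faulhaber's formula gives the same leading term.)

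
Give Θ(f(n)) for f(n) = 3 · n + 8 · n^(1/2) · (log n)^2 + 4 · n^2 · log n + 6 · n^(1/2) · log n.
f(n) ∈ Θ(n^2 · log n)

Compare the terms by growth order. For large n, n^a · (log n)^b dominates n^a' · (log n)^b' iff a > a', or (a = a' and b > b'). Ranking the 4 terms shows the dominant one is 4 · n^2 · log n. Hence f(n) ∈ Θ(n^2 · log n).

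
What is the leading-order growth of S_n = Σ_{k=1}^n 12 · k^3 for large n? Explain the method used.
S_n ~ 3 · n^4

By integral comparison (Euler-Maclaurin), Σ_{k=1}^n 12 · k^3 = 12 · ∫_0^n x^3 dx + O(n^3) = 12 · n^4/4 = 3 · n^4 + O(n^3). (Equivalently, Faulhaber's formula gives the same leading term.)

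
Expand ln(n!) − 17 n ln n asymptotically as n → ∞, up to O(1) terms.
ln(n!) − 17 n ln n = −16 n ln n − n + (1/2) ln(2π n) + O(1/n)

Stirling: ln((n)!) = n ln(n) − n + (1/2) ln(2π·n) + O(1/n).
Here n ln(n) = n ln n.
Subtract 17n ln n: leading term is (1 − 17) n ln n = −16 n ln n. The next term is −n. Then the (1/2) ln(2π·n) correction.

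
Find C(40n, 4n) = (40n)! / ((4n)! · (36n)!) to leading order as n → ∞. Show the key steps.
C(40n, 4n) ~ (10000000000/387420489)^(4n) · sqrt(5/(9π·4n))

Write N = 4n. Apply Stirling to each factorial:
  (10N)! ~ sqrt(2π·10N) · (10N/e)^(10N),
  N! ~ sqrt(2π N) · (N/e)^N,
  (9N)! ~ sqrt(2π·9N) · (9N/e)^(9N).
The exponential factors combine to (10N)^(10N) / (N^N · (9N)^(9N)) = 10^(10N)/9^(9N) = (10^10/9^9)^N = (10000000000/387420489)^N.
The square-root prefactors combine to sqrt(2π·10N) / (sqrt(2π N)·sqrt(2π·9N)) = sqrt(10 / (2π·9·N)) = sqrt(5/(9π·4n)).
Substituting N = 4n: C(40n, 4n) ~ (10000000000/387420489)^(4n) · sqrt(5/(9π·4n)).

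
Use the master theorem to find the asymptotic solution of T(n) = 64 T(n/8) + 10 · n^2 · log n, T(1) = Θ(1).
T(n) = Θ(n^2 · (log n)^2)

Here log_8 64 = 2 and f(n) = 10 · n^2 · log n = Θ(n^(log_8 64) · (log n)^1). This is the extended Case 2 of the master theorem (f matches the critical exponent up to log factors), giving T(n) = Θ(n^(log_8 64) · (log n)^(1+1)) = Θ(n^2 · (log n)^2).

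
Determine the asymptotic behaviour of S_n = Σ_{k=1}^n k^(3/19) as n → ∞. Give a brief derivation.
S_n ~ (19/22) · n^(22/19)

Integral comparison: Σ_{k=1}^n k^(3/19) = ∫_0^n x^(3/19) dx + O(n^(3/19)). The integral is n^(1 + 3/19) / (1 + 3/19) = n^((3+19)/19) / ((3+19)/19) = (19/22) · n^(22/19).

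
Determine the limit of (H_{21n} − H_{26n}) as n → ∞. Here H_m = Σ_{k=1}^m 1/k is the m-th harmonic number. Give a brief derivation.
lim = ln(21/26)

Euler-Maclaurin gives H_m = ln m + γ + 1/(2m) + O(1/m^2). The γ and O(1/m) terms cancel in the difference:
  H_{21n} − H_{26n} = ln(21n) − ln(26n) + O(1/n) = ln(21/26) + O(1/n).
Hence the limit is ln(21/26).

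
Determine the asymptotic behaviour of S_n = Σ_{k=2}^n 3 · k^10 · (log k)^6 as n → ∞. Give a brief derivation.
S_n ~ 3 · n^11 · (log n)^6 / 11

By integral comparison, S_n = ∫_1^n 3 · x^10 · (log x)^6 dx + O(n^10 · (log n)^6). For the integral, the leading term of ∫_1^n x^10 (log x)^6 dx is n^11/11 · (log n)^6 (by repeated integration by parts; each step lowers the log-exponent and produces a relatively O(1/log n) correction). Hence S_n ~ 3 · n^11 · (log n)^6 / 11.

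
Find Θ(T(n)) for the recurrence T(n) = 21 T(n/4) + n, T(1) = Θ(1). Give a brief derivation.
T(n) = Θ(n^(log_4 21))

Master theorem: compare f(n) = n to n^(log_4 21) where log_4 21 ≈ 2.196. Since 1 < log_4 21, we have f(n) = O(n^(log_4 21 − ε)) for some ε > 0 — Case 1. Hence T(n) = Θ(n^(log_4 21)).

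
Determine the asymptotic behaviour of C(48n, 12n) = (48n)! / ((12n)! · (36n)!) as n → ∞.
C(48n, 12n) ~ (256/27)^(12n) · sqrt(2/(3π·12n))

Write N = 12n. Apply Stirling to each factorial:
  (4N)! ~ sqrt(2π·4N) · (4N/e)^(4N),
  N! ~ sqrt(2π N) · (N/e)^N,
  (3N)! ~ sqrt(2π·3N) · (3N/e)^(3N).
The exponential factors combine to (4N)^(4N) / (N^N · (3N)^(3N)) = 4^(4N)/3^(3N) = (4^4/3^3)^N = (256/27)^N.
The square-root prefactors combine to sqrt(2π·4N) / (sqrt(2π N)·sqrt(2π·3N)) = sqrt(4 / (2π·3·N)) = sqrt(2/(3π·12n)).
Substituting N = 12n: C(48n, 12n) ~ (256/27)^(12n) · sqrt(2/(3π·12n)).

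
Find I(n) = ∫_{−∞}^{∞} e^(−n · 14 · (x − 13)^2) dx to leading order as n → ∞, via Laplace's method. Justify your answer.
I(n) = sqrt(π/(14n))

Here φ(x) = 14 · (x − 13)^2 has its unique minimum at x* = 13 with φ(x*) = 0 and φ''(x*) = 28. Laplace's method gives
  I(n) ~ e^(−n φ(x*)) · sqrt(2π / (n · φ''(x*))) = sqrt(2π / (28n)) = sqrt(π/(14n)).
This is exact: substituting u = (x − 13)·sqrt(14n) gives I(n) = (1/sqrt(14n)) ∫_{−∞}^{∞} e^(−u^2) du = sqrt(π/(14n)).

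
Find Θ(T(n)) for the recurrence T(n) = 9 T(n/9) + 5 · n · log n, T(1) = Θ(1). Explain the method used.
T(n) = Θ(n · (log n)^2)

Here log_9 9 = 1 and f(n) = 5 · n · log n = Θ(n^(log_9 9) · (log n)^1). This is the extended Case 2 of the master theorem (f matches the critical exponent up to log factors), giving T(n) = Θ(n^(log_9 9) · (log n)^(1+1)) = Θ(n · (log n)^2).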